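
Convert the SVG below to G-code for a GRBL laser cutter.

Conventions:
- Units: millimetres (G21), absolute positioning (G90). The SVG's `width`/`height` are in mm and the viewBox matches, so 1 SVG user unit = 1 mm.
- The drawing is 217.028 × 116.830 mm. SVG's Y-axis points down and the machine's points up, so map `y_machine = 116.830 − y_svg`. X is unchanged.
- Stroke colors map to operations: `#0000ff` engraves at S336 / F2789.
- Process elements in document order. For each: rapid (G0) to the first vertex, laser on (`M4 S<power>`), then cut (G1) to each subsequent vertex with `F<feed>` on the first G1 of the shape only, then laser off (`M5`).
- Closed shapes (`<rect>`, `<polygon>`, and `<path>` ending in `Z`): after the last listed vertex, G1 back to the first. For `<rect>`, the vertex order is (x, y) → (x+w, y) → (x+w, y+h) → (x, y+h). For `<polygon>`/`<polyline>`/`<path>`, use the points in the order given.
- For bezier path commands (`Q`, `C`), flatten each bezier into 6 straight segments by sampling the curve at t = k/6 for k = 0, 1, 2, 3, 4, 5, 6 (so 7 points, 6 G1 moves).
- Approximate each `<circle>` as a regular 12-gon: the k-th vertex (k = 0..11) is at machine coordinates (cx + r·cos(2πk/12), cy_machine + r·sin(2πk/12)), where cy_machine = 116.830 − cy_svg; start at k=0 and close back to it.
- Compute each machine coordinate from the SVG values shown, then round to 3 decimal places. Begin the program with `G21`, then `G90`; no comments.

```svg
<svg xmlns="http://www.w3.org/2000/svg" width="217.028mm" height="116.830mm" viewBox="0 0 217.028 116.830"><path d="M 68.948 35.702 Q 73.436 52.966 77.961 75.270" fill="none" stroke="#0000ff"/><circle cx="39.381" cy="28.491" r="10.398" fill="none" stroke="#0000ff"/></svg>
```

Since the viewBox matches the mm dimensions, user units are millimetres directly. The only transform is the Y-flip y_m = 116.830 − y_svg.

Shape 1 is a quadratic bezier drawn with `<path>`. Its stroke #0000ff means engrave at S336, F2789. After flipping Y the toolpath is (68.948,81.128) → (70.445,75.233) → (71.944,69.059) → (73.445,62.604) → (74.948,55.869) → (76.454,48.855) → (77.961,41.560).

Shape 2 is a circle drawn with `<circle>`. Its stroke #0000ff means engrave at S336, F2789. After flipping Y the toolpath is (49.779,88.339) → (48.386,93.538) → (44.580,97.344) → (39.381,98.737) → (34.182,97.344) → (30.376,93.538) → (28.983,88.339) → (30.376,83.140) → (34.182,79.334) → (39.381,77.941) → (44.580,79.334) → (48.386,83.140) → (49.779,88.339), returning to the start.

G21
G90
G0 X68.948 Y81.128
M4 S336
G1 X70.445 Y75.233 F2789
G1 X71.944 Y69.059
G1 X73.445 Y62.604
G1 X74.948 Y55.869
G1 X76.454 Y48.855
G1 X77.961 Y41.560
M5
G0 X49.779 Y88.339
M4 S336
G1 X48.386 Y93.538 F2789
G1 X44.580 Y97.344
G1 X39.381 Y98.737
G1 X34.182 Y97.344
G1 X30.376 Y93.538
G1 X28.983 Y88.339
G1 X30.376 Y83.140
G1 X34.182 Y79.334
G1 X39.381 Y77.941
G1 X44.580 Y79.334
G1 X48.386 Y83.140
G1 X49.779 Y88.339
M5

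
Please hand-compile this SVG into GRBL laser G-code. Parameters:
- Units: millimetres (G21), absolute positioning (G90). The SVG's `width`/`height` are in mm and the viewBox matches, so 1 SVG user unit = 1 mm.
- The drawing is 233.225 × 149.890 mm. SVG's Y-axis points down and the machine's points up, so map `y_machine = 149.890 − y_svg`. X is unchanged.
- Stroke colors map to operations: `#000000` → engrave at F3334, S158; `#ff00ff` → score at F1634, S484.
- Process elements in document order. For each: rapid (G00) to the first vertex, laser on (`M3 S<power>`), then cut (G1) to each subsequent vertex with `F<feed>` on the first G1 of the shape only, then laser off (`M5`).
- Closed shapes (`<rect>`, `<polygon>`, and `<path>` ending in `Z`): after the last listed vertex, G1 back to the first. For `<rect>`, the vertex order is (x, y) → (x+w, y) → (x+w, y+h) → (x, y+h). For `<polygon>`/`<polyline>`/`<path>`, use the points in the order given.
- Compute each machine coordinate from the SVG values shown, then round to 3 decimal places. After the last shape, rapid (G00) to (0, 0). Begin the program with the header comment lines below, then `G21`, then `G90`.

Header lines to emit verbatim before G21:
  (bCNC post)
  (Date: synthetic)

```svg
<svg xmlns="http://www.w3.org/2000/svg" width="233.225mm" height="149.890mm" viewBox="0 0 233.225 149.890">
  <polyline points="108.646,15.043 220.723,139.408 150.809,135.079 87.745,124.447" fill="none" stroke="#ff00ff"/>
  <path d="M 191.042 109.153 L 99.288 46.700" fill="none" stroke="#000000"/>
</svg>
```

(bCNC post)
(Date: synthetic)
G21
G90
G00 X108.646 Y134.847
M3 S484
G1 X220.723 Y10.482 F1634
G1 X150.809 Y14.811
G1 X87.745 Y25.443
M5
G00 X191.042 Y40.737
M3 S158
G1 X99.288 Y103.190 F3334
M5
G00 X0.000 Y0.000

viewBox `0 0 233.225 149.890` with mm width/height → 1 unit = 1 mm. Flip: y_m = 149.890 − y_svg.

**Shape 1** — `<polyline>` open polyline, stroke `#ff00ff` → score (S484, F1634). Machine vertices: (108.646,134.847) → (220.723,10.482) → (150.809,14.811) → (87.745,25.443). Open path.

**Shape 2** — `<path>` line segment, stroke `#000000` → engrave (S158, F3334). Machine vertices: (191.042,40.737) → (99.288,103.190). Open path.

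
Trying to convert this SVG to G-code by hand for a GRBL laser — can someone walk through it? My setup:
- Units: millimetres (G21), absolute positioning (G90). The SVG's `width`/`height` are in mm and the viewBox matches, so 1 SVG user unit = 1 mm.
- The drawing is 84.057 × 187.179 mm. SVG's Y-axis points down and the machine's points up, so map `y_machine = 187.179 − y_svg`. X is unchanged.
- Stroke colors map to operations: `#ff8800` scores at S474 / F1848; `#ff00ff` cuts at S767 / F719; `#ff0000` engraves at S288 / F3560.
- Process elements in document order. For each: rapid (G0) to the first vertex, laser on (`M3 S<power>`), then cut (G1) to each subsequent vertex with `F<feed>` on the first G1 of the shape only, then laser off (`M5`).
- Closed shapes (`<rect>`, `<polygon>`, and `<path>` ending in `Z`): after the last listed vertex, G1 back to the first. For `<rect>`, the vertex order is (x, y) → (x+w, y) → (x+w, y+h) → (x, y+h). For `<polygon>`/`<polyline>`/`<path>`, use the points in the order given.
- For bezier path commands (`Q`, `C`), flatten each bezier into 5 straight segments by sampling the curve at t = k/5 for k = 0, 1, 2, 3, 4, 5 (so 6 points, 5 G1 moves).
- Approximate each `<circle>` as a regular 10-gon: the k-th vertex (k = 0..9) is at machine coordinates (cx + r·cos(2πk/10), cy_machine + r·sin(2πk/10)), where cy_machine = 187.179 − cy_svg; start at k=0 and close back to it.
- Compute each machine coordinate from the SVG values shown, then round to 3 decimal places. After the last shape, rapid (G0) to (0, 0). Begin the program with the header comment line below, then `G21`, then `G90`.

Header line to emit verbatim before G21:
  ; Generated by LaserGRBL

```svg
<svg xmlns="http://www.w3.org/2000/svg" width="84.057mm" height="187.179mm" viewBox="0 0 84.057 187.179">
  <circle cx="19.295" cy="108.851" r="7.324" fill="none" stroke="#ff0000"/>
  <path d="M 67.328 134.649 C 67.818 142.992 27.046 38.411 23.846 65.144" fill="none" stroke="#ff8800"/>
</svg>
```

; Generated by LaserGRBL
G21
G90
G0 X26.619 Y78.328
M3 S288
G1 X25.220 Y82.633 F3560
G1 X21.558 Y85.294
G1 X17.032 Y85.294
G1 X13.370 Y82.633
G1 X11.971 Y78.328
G1 X13.370 Y74.023
G1 X17.032 Y71.362
G1 X21.558 Y71.362
G1 X25.220 Y74.023
G1 X26.619 Y78.328
M5
G0 X67.328 Y52.530
M3 S474
G1 X63.301 Y59.121 F1848
G1 X53.156 Y81.091
G1 X40.675 Y106.715
G1 X29.644 Y124.271
G1 X23.846 Y122.035
M5
G0 X0.000 Y0.000

viewBox `0 0 84.057 187.179` with mm width/height → 1 unit = 1 mm. Flip: y_m = 187.179 − y_svg.

**Shape 1** — `<circle>` circle, stroke `#ff0000` → engrave (S288, F3560). Machine vertices: (26.619,78.328) → (25.220,82.633) → (21.558,85.294) → (17.032,85.294) → (13.370,82.633) → (11.971,78.328) → (13.370,74.023) → (17.032,71.362) → (21.558,71.362) → (25.220,74.023) → (26.619,78.328). Closed: final G1 returns to the first vertex.

**Shape 2** — `<path>` cubic bezier, stroke `#ff8800` → score (S474, F1848). Control points (SVG): P0=(67.328,134.649), P1=(67.818,142.992), P2=(27.046,38.411), P3=(23.846,65.144); sampled at t=k/5. Machine vertices: (67.328,52.530) → (63.301,59.121) → (53.156,81.091) → (40.675,106.715) → (29.644,124.271) → (23.846,122.035). Open path.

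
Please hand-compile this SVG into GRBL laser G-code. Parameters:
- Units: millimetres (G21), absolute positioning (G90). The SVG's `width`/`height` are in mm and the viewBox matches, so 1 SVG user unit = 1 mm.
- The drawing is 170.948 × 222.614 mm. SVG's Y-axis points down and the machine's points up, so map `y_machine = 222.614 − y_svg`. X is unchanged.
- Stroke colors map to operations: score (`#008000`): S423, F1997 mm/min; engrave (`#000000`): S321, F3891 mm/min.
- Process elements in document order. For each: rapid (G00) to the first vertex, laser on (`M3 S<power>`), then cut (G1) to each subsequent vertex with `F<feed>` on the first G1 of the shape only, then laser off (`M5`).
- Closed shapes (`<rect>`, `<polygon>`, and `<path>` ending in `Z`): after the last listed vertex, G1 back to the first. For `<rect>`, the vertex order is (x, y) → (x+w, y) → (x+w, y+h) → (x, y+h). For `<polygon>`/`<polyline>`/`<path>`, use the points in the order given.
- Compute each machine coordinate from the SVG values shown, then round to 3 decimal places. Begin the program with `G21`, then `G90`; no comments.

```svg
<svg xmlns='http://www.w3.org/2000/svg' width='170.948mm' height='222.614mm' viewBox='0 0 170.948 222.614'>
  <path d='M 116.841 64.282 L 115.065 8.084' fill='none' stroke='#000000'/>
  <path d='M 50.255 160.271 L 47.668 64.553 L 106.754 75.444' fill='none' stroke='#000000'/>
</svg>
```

G21
G90
G00 X116.841 Y158.332
M3 S321
G1 X115.065 Y214.530 F3891
M5
G00 X50.255 Y62.343
M3 S321
G1 X47.668 Y158.061 F3891
G1 X106.754 Y147.170
M5

Since the viewBox matches the mm dimensions, user units are millimetres directly. The only transform is the Y-flip y_m = 222.614 − y_svg.

Shape 1 is a line segment drawn with `<path>`. Its stroke #000000 means engrave at S321, F3891. After flipping Y the toolpath is (116.841,158.332) → (115.065,214.530).

Shape 2 is a open polyline drawn with `<path>`. Its stroke #000000 means engrave at S321, F3891. After flipping Y the toolpath is (50.255,62.343) → (47.668,158.061) → (106.754,147.170).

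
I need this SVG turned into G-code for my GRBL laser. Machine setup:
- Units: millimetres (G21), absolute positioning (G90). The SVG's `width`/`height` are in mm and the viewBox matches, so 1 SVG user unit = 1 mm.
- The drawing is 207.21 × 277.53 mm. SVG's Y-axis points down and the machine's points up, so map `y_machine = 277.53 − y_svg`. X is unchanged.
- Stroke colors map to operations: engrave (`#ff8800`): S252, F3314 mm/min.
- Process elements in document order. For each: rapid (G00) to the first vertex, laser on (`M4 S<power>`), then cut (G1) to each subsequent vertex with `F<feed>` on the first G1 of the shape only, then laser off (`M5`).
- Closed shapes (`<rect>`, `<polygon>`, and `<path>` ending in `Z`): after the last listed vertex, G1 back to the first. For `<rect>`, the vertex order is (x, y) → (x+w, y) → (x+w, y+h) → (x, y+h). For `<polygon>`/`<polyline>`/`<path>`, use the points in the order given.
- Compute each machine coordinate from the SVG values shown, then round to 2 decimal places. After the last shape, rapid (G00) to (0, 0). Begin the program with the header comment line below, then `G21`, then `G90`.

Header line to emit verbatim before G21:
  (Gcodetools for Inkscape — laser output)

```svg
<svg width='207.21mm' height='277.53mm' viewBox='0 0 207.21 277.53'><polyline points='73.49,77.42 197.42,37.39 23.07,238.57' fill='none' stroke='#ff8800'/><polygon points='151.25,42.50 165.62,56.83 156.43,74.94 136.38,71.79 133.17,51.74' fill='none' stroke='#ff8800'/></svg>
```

(Gcodetools for Inkscape — laser output)
G21
G90
G00 X73.49 Y200.11
M4 S252
G1 X197.42 Y240.14 F3314
G1 X23.07 Y38.96
M5
G00 X151.25 Y235.03
M4 S252
G1 X165.62 Y220.70 F3314
G1 X156.43 Y202.59
G1 X136.38 Y205.74
G1 X133.17 Y225.79
G1 X151.25 Y235.03
M5
G00 X0.00 Y0.00

1 u = 1 mm; y_m = 277.53 − y.

[1] `<polyline>` open polyline, #ff8800→engrave S252 F3314: (73.49,200.11) → (197.42,240.14) → (23.07,38.96)

[2] `<polygon>` regular polygon, #ff8800→engrave S252 F3314: (151.25,235.03) → (165.62,220.70) → (156.43,202.59) → (136.38,205.74) → (133.17,225.79) → (151.25,235.03) (closed)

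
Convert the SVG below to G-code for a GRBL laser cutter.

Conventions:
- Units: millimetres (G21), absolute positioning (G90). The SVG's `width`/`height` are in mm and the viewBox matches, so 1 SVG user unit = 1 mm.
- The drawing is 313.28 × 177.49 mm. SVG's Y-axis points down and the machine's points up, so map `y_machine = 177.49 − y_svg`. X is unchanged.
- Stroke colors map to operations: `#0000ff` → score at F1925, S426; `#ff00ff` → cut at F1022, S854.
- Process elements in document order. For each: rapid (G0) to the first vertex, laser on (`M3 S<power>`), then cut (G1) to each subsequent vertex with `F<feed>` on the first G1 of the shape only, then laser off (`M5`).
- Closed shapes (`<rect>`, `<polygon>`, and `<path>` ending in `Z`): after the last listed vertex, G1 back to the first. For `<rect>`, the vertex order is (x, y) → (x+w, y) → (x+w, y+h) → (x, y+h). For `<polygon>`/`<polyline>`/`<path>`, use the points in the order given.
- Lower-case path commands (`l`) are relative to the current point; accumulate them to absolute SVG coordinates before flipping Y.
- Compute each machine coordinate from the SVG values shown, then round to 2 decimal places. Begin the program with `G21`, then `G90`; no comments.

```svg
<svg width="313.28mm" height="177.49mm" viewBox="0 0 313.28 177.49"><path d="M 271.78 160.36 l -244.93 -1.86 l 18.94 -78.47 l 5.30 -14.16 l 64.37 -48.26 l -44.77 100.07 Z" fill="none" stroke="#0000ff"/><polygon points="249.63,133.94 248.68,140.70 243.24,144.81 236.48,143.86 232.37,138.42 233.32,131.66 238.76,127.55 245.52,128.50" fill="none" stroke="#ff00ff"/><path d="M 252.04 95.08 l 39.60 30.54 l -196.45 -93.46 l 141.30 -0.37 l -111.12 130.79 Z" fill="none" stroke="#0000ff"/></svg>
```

1 u = 1 mm; y_m = 177.49 − y.

[1] `<path>` closed polygon, #0000ff→score S426 F1925: (271.78,17.13) → (26.85,18.99) → (45.79,97.46) → (51.09,111.62) → (115.46,159.88) → (70.69,59.81) → (271.78,17.13) (closed)

[2] `<polygon>` regular polygon, #ff00ff→cut S854 F1022: (249.63,43.55) → (248.68,36.79) → (243.24,32.68) → (236.48,33.63) → (232.37,39.07) → (233.32,45.83) → (238.76,49.94) → (245.52,48.99) → (249.63,43.55) (closed)

[3] `<path>` closed polygon, #0000ff→score S426 F1925: (252.04,82.41) → (291.64,51.87) → (95.19,145.33) → (236.49,145.70) → (125.37,14.91) → (252.04,82.41) (closed)

G21
G90
G0 X271.78 Y17.13
M3 S426
G1 X26.85 Y18.99 F1925
G1 X45.79 Y97.46
G1 X51.09 Y111.62
G1 X115.46 Y159.88
G1 X70.69 Y59.81
G1 X271.78 Y17.13
M5
G0 X249.63 Y43.55
M3 S854
G1 X248.68 Y36.79 F1022
G1 X243.24 Y32.68
G1 X236.48 Y33.63
G1 X232.37 Y39.07
G1 X233.32 Y45.83
G1 X238.76 Y49.94
G1 X245.52 Y48.99
G1 X249.63 Y43.55
M5
G0 X252.04 Y82.41
M3 S426
G1 X291.64 Y51.87 F1925
G1 X95.19 Y145.33
G1 X236.49 Y145.70
G1 X125.37 Y14.91
G1 X252.04 Y82.41
M5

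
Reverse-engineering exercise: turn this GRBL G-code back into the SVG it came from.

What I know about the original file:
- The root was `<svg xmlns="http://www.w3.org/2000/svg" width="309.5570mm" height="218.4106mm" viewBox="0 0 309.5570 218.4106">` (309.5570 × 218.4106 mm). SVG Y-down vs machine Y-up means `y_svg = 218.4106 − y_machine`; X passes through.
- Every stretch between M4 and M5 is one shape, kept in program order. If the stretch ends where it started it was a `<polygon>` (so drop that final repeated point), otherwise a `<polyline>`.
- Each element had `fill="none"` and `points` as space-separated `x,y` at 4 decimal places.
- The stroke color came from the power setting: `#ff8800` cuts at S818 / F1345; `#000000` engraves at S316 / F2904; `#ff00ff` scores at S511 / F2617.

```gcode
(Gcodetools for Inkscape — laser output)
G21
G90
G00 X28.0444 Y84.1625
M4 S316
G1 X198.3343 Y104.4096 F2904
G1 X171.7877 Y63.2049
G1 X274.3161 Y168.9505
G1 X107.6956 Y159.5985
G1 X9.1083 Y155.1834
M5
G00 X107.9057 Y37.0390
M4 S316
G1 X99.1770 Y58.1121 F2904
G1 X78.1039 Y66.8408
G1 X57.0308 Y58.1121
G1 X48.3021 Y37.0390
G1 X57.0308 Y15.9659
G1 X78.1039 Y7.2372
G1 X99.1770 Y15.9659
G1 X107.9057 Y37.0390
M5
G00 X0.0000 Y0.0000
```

Each laser-on run becomes one SVG element. Flip Y back into SVG space with y_svg = 218.4106 − y_machine. Every run uses S316, so all elements get stroke `#000000` (engrave).

Run 1: The run is open, so emit a `<polyline>` with points (Y-flipped): 28.0444,134.2481 198.3343,114.0010 171.7877,155.2057 274.3161,49.4601 107.6956,58.8121 9.1083,63.2272.

Run 2: The run returns to its start, so emit a `<polygon>` with points (Y-flipped): 107.9057,181.3716 99.1770,160.2985 78.1039,151.5698 57.0308,160.2985 48.3021,181.3716 57.0308,202.4447 78.1039,211.1734 99.1770,202.4447.

<svg xmlns="http://www.w3.org/2000/svg" width="309.5570mm" height="218.4106mm" viewBox="0 0 309.5570 218.4106">
  <polyline points="28.0444,134.2481 198.3343,114.0010 171.7877,155.2057 274.3161,49.4601 107.6956,58.8121 9.1083,63.2272" fill="none" stroke="#000000"/>
  <polygon points="107.9057,181.3716 99.1770,160.2985 78.1039,151.5698 57.0308,160.2985 48.3021,181.3716 57.0308,202.4447 78.1039,211.1734 99.1770,202.4447" fill="none" stroke="#000000"/>
</svg>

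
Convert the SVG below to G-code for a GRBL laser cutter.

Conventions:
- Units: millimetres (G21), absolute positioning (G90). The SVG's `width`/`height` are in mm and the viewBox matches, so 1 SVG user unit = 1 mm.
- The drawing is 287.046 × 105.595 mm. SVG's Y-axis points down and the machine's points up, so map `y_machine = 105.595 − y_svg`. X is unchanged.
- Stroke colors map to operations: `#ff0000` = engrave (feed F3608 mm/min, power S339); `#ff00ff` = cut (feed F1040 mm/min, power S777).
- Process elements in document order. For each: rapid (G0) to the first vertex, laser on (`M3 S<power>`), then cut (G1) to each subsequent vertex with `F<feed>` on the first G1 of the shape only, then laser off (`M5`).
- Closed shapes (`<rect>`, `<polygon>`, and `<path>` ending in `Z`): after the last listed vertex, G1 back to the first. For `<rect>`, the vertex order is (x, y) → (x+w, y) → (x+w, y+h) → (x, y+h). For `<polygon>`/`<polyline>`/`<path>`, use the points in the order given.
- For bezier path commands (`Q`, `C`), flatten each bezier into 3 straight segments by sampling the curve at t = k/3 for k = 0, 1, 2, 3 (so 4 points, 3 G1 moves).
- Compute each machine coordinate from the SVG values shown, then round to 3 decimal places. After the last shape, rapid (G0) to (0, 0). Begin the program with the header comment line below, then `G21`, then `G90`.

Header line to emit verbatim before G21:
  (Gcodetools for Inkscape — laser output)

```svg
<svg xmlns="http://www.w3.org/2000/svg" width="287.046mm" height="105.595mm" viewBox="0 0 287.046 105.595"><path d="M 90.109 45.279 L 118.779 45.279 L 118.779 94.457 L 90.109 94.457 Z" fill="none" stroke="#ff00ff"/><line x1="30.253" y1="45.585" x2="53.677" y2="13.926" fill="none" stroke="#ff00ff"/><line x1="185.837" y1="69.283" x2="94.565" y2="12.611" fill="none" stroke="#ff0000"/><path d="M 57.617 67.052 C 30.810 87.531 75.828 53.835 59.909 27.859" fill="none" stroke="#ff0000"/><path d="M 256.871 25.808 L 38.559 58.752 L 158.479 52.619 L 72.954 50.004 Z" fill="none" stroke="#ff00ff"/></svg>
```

Since the viewBox matches the mm dimensions, user units are millimetres directly. The only transform is the Y-flip y_m = 105.595 − y_svg.

Shape 1 is a rectangle drawn with `<path>`. Its stroke #ff00ff means cut at S777, F1040. After flipping Y the toolpath is (90.109,60.316) → (118.779,60.316) → (118.779,11.138) → (90.109,11.138) → (90.109,60.316), returning to the start.

Shape 2 is a line segment drawn with `<line>`. Its stroke #ff00ff means cut at S777, F1040. After flipping Y the toolpath is (30.253,60.010) → (53.677,91.669).

Shape 3 is a line segment drawn with `<line>`. Its stroke #ff0000 means engrave at S339, F3608. After flipping Y the toolpath is (185.837,36.312) → (94.565,92.984).

Shape 4 is a cubic bezier drawn with `<path>`. Its stroke #ff0000 means engrave at S339, F3608. After flipping Y the toolpath is (57.617,38.543) → (49.835,33.830) → (60.433,51.479) → (59.909,77.736).

Shape 5 is a closed polygon drawn with `<path>`. Its stroke #ff00ff means cut at S777, F1040. After flipping Y the toolpath is (256.871,79.787) → (38.559,46.843) → (158.479,52.976) → (72.954,55.591) → (256.871,79.787), returning to the start.

(Gcodetools for Inkscape — laser output)
G21
G90
G0 X90.109 Y60.316
M3 S777
G1 X118.779 Y60.316 F1040
G1 X118.779 Y11.138
G1 X90.109 Y11.138
G1 X90.109 Y60.316
M5
G0 X30.253 Y60.010
M3 S777
G1 X53.677 Y91.669 F1040
M5
G0 X185.837 Y36.312
M3 S339
G1 X94.565 Y92.984 F3608
M5
G0 X57.617 Y38.543
M3 S339
G1 X49.835 Y33.830 F3608
G1 X60.433 Y51.479
G1 X59.909 Y77.736
M5
G0 X256.871 Y79.787
M3 S777
G1 X38.559 Y46.843 F1040
G1 X158.479 Y52.976
G1 X72.954 Y55.591
G1 X256.871 Y79.787
M5
G0 X0.000 Y0.000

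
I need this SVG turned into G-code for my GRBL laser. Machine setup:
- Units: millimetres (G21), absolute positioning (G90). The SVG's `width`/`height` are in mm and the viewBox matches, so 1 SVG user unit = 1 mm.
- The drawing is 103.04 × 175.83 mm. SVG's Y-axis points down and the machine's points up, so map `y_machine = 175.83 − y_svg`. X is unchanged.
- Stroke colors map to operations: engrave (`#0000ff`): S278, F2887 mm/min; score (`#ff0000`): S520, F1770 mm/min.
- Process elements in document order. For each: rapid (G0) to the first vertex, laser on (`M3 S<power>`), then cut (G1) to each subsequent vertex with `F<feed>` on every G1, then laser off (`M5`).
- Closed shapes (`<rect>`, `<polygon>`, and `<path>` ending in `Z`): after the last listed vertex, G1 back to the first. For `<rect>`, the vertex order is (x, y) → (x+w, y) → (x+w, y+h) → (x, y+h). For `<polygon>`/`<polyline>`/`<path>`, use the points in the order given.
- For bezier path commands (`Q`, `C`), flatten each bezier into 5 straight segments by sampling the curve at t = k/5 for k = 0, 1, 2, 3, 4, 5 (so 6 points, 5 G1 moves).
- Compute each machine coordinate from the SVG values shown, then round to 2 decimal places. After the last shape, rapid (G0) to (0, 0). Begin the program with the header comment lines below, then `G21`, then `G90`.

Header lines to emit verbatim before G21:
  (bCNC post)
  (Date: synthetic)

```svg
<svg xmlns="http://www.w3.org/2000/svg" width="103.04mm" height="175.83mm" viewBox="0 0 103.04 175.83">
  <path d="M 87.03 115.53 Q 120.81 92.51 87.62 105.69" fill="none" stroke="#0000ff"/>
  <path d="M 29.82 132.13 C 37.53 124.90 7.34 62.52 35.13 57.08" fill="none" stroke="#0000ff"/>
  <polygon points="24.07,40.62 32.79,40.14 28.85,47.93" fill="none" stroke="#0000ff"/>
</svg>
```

Since the viewBox matches the mm dimensions, user units are millimetres directly. The only transform is the Y-flip y_m = 175.83 − y_svg.

Shape 1 is a quadratic bezier drawn with `<path>`. Its stroke #0000ff means engrave at S278, F2887. After flipping Y the toolpath is (87.03,60.30) → (97.86,68.06) → (103.34,72.92) → (103.46,74.89) → (98.22,73.96) → (87.62,70.14).

Shape 2 is a cubic bezier drawn with `<path>`. Its stroke #0000ff means engrave at S278, F2887. After flipping Y the toolpath is (29.82,43.70) → (30.67,53.76) → (27.02,71.67) → (23.48,92.06) → (24.65,109.55) → (35.13,118.75).

Shape 3 is a regular polygon drawn with `<polygon>`. Its stroke #0000ff means engrave at S278, F2887. After flipping Y the toolpath is (24.07,135.21) → (32.79,135.69) → (28.85,127.90) → (24.07,135.21), returning to the start.

(bCNC post)
(Date: synthetic)
G21
G90
G0 X87.03 Y60.30
M3 S278
G1 X97.86 Y68.06 F2887
G1 X103.34 Y72.92 F2887
G1 X103.46 Y74.89 F2887
G1 X98.22 Y73.96 F2887
G1 X87.62 Y70.14 F2887
M5
G0 X29.82 Y43.70
M3 S278
G1 X30.67 Y53.76 F2887
G1 X27.02 Y71.67 F2887
G1 X23.48 Y92.06 F2887
G1 X24.65 Y109.55 F2887
G1 X35.13 Y118.75 F2887
M5
G0 X24.07 Y135.21
M3 S278
G1 X32.79 Y135.69 F2887
G1 X28.85 Y127.90 F2887
G1 X24.07 Y135.21 F2887
M5
G0 X0.00 Y0.00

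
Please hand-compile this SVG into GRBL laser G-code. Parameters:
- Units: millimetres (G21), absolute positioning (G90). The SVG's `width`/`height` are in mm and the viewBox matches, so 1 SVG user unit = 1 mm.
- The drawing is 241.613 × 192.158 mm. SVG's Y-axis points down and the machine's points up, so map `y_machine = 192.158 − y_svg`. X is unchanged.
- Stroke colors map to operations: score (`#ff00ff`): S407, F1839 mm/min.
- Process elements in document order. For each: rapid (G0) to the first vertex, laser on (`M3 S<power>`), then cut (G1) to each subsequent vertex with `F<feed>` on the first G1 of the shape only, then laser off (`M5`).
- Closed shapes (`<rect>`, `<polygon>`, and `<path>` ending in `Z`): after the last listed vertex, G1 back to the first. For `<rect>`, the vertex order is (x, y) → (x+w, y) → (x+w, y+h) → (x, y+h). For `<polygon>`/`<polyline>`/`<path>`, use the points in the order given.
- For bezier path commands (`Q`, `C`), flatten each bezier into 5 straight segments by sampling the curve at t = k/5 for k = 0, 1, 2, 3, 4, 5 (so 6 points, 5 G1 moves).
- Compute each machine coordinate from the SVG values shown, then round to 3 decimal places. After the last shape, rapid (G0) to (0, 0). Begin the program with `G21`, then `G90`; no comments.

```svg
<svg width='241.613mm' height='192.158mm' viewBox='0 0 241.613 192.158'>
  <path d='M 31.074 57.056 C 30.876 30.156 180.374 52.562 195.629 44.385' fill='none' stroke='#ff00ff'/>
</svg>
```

G21
G90
G0 X31.074 Y135.102
M3 S407
G1 X46.647 Y145.964 F1839
G1 X84.518 Y148.828
G1 X131.058 Y147.528
G1 X172.638 Y145.898
G1 X195.629 Y147.773
M5
G0 X0.000 Y0.000

1 u = 1 mm; y_m = 192.158 − y.

[1] `<path>` cubic bezier, #ff00ff→score S407 F1839: (31.074,135.102) → (46.647,145.964) → (84.518,148.828) → (131.058,147.528) → (172.638,145.898) → (195.629,147.773)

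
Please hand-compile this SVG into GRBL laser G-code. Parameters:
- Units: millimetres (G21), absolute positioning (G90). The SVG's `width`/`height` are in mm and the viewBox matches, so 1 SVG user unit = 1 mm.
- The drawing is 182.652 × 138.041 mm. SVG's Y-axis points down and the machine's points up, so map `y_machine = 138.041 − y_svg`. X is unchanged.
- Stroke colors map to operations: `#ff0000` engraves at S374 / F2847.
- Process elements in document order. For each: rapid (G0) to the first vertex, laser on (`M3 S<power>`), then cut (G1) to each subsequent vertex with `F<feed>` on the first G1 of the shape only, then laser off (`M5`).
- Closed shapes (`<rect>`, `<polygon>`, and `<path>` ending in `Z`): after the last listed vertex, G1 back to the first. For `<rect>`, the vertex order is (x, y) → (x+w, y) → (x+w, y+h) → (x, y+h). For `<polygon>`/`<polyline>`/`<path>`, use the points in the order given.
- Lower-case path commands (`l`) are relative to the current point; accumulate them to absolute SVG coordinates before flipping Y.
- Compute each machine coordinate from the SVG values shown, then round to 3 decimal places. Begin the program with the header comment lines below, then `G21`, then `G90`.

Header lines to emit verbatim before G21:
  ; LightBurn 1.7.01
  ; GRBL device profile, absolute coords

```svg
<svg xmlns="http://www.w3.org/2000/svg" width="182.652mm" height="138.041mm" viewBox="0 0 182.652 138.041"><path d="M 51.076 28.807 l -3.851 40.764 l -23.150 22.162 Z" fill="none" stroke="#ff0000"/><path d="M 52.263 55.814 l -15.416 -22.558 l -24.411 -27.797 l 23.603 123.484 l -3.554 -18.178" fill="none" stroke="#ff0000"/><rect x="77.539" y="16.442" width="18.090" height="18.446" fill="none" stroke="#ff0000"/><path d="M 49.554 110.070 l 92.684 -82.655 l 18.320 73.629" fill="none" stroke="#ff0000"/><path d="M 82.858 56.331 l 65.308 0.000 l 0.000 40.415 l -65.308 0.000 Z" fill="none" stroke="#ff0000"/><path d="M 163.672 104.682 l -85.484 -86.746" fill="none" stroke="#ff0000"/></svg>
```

Since the viewBox matches the mm dimensions, user units are millimetres directly. The only transform is the Y-flip y_m = 138.041 − y_svg.

Shape 1 is a closed polygon drawn with `<path>`. Its stroke #ff0000 means engrave at S374, F2847. After flipping Y the toolpath is (51.076,109.234) → (47.225,68.470) → (24.075,46.308) → (51.076,109.234), returning to the start.

Shape 2 is a open polyline drawn with `<path>`. Its stroke #ff0000 means engrave at S374, F2847. After flipping Y the toolpath is (52.263,82.227) → (36.847,104.785) → (12.436,132.582) → (36.039,9.098) → (32.485,27.276).

Shape 3 is a rectangle drawn with `<rect>`. Its stroke #ff0000 means engrave at S374, F2847. After flipping Y the toolpath is (77.539,121.599) → (95.629,121.599) → (95.629,103.153) → (77.539,103.153) → (77.539,121.599), returning to the start.

Shape 4 is a open polyline drawn with `<path>`. Its stroke #ff0000 means engrave at S374, F2847. After flipping Y the toolpath is (49.554,27.971) → (142.238,110.626) → (160.558,36.997).

Shape 5 is a rectangle drawn with `<path>`. Its stroke #ff0000 means engrave at S374, F2847. After flipping Y the toolpath is (82.858,81.710) → (148.166,81.710) → (148.166,41.295) → (82.858,41.295) → (82.858,81.710), returning to the start.

Shape 6 is a line segment drawn with `<path>`. Its stroke #ff0000 means engrave at S374, F2847. After flipping Y the toolpath is (163.672,33.359) → (78.188,120.105).

; LightBurn 1.7.01
; GRBL device profile, absolute coords
G21
G90
G0 X51.076 Y109.234
M3 S374
G1 X47.225 Y68.470 F2847
G1 X24.075 Y46.308
G1 X51.076 Y109.234
M5
G0 X52.263 Y82.227
M3 S374
G1 X36.847 Y104.785 F2847
G1 X12.436 Y132.582
G1 X36.039 Y9.098
G1 X32.485 Y27.276
M5
G0 X77.539 Y121.599
M3 S374
G1 X95.629 Y121.599 F2847
G1 X95.629 Y103.153
G1 X77.539 Y103.153
G1 X77.539 Y121.599
M5
G0 X49.554 Y27.971
M3 S374
G1 X142.238 Y110.626 F2847
G1 X160.558 Y36.997
M5
G0 X82.858 Y81.710
M3 S374
G1 X148.166 Y81.710 F2847
G1 X148.166 Y41.295
G1 X82.858 Y41.295
G1 X82.858 Y81.710
M5
G0 X163.672 Y33.359
M3 S374
G1 X78.188 Y120.105 F2847
M5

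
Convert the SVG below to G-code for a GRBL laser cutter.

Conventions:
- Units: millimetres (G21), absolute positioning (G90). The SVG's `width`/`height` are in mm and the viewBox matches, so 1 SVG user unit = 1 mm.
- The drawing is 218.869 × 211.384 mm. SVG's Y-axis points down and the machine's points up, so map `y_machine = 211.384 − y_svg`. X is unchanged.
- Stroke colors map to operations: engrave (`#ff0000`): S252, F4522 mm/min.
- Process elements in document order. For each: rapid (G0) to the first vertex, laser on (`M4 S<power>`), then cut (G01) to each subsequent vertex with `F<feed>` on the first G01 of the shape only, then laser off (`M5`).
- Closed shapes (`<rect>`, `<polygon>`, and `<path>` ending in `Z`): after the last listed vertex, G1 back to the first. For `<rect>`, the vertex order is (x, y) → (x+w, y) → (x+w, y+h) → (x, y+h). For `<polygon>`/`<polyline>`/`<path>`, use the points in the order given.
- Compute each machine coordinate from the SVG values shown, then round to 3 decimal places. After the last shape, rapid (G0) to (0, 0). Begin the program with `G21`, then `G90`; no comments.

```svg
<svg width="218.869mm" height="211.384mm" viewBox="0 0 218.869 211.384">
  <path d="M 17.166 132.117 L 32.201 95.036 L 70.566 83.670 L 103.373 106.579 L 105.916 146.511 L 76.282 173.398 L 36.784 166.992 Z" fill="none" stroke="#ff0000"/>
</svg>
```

viewBox `0 0 218.869 211.384` with mm width/height → 1 unit = 1 mm. Flip: y_m = 211.384 − y_svg.

**Shape 1** — `<path>` regular polygon, stroke `#ff0000` → engrave (S252, F4522). Machine vertices: (17.166,79.267) → (32.201,116.348) → (70.566,127.714) → (103.373,104.805) → (105.916,64.873) → (76.282,37.986) → (36.784,44.392) → (17.166,79.267). Closed: final G1 returns to the first vertex.

G21
G90
G0 X17.166 Y79.267
M4 S252
G01 X32.201 Y116.348 F4522
G01 X70.566 Y127.714
G01 X103.373 Y104.805
G01 X105.916 Y64.873
G01 X76.282 Y37.986
G01 X36.784 Y44.392
G01 X17.166 Y79.267
M5
G0 X0.000 Y0.000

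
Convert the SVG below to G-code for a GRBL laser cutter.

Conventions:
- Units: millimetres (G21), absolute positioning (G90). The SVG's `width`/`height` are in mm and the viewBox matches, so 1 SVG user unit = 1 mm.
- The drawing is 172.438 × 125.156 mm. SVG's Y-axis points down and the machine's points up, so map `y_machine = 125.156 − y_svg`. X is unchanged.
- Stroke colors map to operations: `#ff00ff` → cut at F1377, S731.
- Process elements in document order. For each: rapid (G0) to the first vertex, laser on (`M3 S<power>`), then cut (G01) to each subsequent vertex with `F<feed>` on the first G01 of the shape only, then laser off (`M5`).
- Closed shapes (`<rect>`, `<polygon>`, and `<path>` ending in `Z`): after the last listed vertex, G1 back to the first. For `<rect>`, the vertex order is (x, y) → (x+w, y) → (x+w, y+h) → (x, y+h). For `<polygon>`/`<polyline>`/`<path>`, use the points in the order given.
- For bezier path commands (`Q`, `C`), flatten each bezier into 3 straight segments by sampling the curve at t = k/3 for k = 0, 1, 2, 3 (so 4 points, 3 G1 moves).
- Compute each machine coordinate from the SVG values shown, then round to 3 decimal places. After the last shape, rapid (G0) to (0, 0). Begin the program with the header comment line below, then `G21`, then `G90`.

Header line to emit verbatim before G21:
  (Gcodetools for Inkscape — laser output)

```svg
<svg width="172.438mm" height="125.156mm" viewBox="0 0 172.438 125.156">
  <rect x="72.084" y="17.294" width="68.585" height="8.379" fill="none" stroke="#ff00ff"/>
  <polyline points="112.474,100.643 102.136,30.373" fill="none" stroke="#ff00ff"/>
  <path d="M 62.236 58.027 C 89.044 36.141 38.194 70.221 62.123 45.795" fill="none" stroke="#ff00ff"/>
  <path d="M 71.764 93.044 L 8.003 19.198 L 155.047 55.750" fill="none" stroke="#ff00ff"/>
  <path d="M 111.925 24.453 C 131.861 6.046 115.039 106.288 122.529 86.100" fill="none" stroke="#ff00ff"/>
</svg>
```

(Gcodetools for Inkscape — laser output)
G21
G90
G0 X72.084 Y107.862
M3 S731
G01 X140.669 Y107.862 F1377
G01 X140.669 Y99.483
G01 X72.084 Y99.483
G01 X72.084 Y107.862
M5
G0 X112.474 Y24.513
M3 S731
G01 X102.136 Y94.783 F1377
M5
G0 X62.236 Y67.129
M3 S731
G01 X68.804 Y74.599 F1377
G01 X57.475 Y70.197
G01 X62.123 Y79.361
M5
G0 X71.764 Y32.112
M3 S731
G01 X8.003 Y105.958 F1377
G01 X155.047 Y69.406
M5
G0 X111.925 Y100.703
M3 S731
G01 X121.870 Y88.415 F1377
G01 X120.881 Y50.157
G01 X122.529 Y39.056
M5
G0 X0.000 Y0.000

1 u = 1 mm; y_m = 125.156 − y.

[1] `<rect>` rectangle, #ff00ff→cut S731 F1377: (72.084,107.862) → (140.669,107.862) → (140.669,99.483) → (72.084,99.483) → (72.084,107.862) (closed)

[2] `<polyline>` line segment, #ff00ff→cut S731 F1377: (112.474,24.513) → (102.136,94.783)

[3] `<path>` cubic bezier, #ff00ff→cut S731 F1377: (62.236,67.129) → (68.804,74.599) → (57.475,70.197) → (62.123,79.361)

[4] `<path>` open polyline, #ff00ff→cut S731 F1377: (71.764,32.112) → (8.003,105.958) → (155.047,69.406)

[5] `<path>` cubic bezier, #ff00ff→cut S731 F1377: (111.925,100.703) → (121.870,88.415) → (120.881,50.157) → (122.529,39.056)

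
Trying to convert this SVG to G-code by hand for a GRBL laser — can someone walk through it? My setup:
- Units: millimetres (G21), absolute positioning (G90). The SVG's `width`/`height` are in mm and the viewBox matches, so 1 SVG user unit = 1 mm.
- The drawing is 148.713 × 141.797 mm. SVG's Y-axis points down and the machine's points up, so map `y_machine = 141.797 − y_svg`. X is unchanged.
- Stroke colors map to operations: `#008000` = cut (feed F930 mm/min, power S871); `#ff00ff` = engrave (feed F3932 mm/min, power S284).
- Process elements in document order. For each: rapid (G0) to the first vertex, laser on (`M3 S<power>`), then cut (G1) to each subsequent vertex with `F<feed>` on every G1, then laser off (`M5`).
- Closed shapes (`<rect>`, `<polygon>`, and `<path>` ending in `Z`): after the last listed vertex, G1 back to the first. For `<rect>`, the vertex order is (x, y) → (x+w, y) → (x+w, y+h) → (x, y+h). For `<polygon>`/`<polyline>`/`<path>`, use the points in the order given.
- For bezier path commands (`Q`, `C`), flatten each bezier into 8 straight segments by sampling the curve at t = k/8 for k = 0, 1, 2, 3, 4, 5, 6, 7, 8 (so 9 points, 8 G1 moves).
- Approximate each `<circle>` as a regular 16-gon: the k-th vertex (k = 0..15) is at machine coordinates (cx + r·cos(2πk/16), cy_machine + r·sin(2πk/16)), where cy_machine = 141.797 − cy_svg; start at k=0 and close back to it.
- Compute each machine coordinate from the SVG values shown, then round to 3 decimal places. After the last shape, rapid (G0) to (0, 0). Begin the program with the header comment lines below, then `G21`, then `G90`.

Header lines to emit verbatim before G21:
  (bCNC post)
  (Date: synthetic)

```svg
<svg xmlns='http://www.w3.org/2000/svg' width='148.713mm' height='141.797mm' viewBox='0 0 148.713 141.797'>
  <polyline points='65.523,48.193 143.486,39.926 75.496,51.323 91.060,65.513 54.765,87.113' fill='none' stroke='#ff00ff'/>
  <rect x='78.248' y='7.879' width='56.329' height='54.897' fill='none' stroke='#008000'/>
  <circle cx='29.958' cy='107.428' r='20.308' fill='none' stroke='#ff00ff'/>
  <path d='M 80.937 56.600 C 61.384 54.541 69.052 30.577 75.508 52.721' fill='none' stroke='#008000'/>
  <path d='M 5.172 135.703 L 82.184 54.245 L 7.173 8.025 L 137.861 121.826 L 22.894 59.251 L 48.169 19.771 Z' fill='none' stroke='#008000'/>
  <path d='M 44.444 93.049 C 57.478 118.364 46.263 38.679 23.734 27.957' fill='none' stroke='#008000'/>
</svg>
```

(bCNC post)
(Date: synthetic)
G21
G90
G0 X65.523 Y93.604
M3 S284
G1 X143.486 Y101.871 F3932
G1 X75.496 Y90.474 F3932
G1 X91.060 Y76.284 F3932
G1 X54.765 Y54.684 F3932
M5
G0 X78.248 Y133.918
M3 S871
G1 X134.577 Y133.918 F930
G1 X134.577 Y79.021 F930
G1 X78.248 Y79.021 F930
G1 X78.248 Y133.918 F930
M5
G0 X50.266 Y34.369
M3 S284
G1 X48.720 Y42.141 F3932
G1 X44.318 Y48.729 F3932
G1 X37.730 Y53.131 F3932
G1 X29.958 Y54.677 F3932
G1 X22.186 Y53.131 F3932
G1 X15.598 Y48.729 F3932
G1 X11.196 Y42.141 F3932
G1 X9.650 Y34.369 F3932
G1 X11.196 Y26.597 F3932
G1 X15.598 Y20.009 F3932
G1 X22.186 Y15.607 F3932
G1 X29.958 Y14.061 F3932
G1 X37.730 Y15.607 F3932
G1 X44.318 Y20.009 F3932
G1 X48.720 Y26.597 F3932
G1 X50.266 Y34.369 F3932
M5
G0 X80.937 Y85.197
M3 S871
G1 X74.825 Y86.863 F930
G1 X70.932 Y89.786 F930
G1 X68.924 Y93.168 F930
G1 X68.469 Y96.213 F930
G1 X69.233 Y98.123 F930
G1 X70.883 Y98.101 F930
G1 X73.086 Y95.352 F930
G1 X75.508 Y89.076 F930
M5
G0 X5.172 Y6.094
M3 S871
G1 X82.184 Y87.552 F930
G1 X7.173 Y133.772 F930
G1 X137.861 Y19.971 F930
G1 X22.894 Y82.546 F930
G1 X48.169 Y122.026 F930
G1 X5.172 Y6.094 F930
M5
G0 X44.444 Y48.748
M3 S871
G1 X48.220 Y43.837 F930
G1 X49.875 Y46.731 F930
G1 X49.559 Y55.392 F930
G1 X47.425 Y67.780 F930
G1 X43.624 Y81.858 F930
G1 X38.307 Y95.586 F930
G1 X31.627 Y106.926 F930
G1 X23.734 Y113.840 F930
M5
G0 X0.000 Y0.000

1 u = 1 mm; y_m = 141.797 − y.

[1] `<polyline>` open polyline, #ff00ff→engrave S284 F3932: (65.523,93.604) → (143.486,101.871) → (75.496,90.474) → (91.060,76.284) → (54.765,54.684)

[2] `<rect>` rectangle, #008000→cut S871 F930: (78.248,133.918) → (134.577,133.918) → (134.577,79.021) → (78.248,79.021) → (78.248,133.918) (closed)

[3] `<circle>` circle, #ff00ff→engrave S284 F3932: (50.266,34.369) → (48.720,42.141) → (44.318,48.729) → (37.730,53.131) → (29.958,54.677) → (22.186,53.131) → (15.598,48.729) → (11.196,42.141) → (9.650,34.369) → (11.196,26.597) → (15.598,20.009) → (22.186,15.607) → (29.958,14.061) → (37.730,15.607) → (44.318,20.009) → (48.720,26.597) → (50.266,34.369) (closed)

[4] `<path>` cubic bezier, #008000→cut S871 F930: (80.937,85.197) → (74.825,86.863) → (70.932,89.786) → (68.924,93.168) → (68.469,96.213) → (69.233,98.123) → (70.883,98.101) → (73.086,95.352) → (75.508,89.076)

[5] `<path>` closed polygon, #008000→cut S871 F930: (5.172,6.094) → (82.184,87.552) → (7.173,133.772) → (137.861,19.971) → (22.894,82.546) → (48.169,122.026) → (5.172,6.094) (closed)

[6] `<path>` cubic bezier, #008000→cut S871 F930: (44.444,48.748) → (48.220,43.837) → (49.875,46.731) → (49.559,55.392) → (47.425,67.780) → (43.624,81.858) → (38.307,95.586) → (31.627,106.926) → (23.734,113.840)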